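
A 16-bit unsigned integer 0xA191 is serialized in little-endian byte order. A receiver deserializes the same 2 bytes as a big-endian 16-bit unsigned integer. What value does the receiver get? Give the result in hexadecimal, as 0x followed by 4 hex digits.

0x91A1

Stored little-endian, the bytes at ascending addresses are 91 A1.
Read back as big-endian, the last byte is least significant, giving 0x91A1.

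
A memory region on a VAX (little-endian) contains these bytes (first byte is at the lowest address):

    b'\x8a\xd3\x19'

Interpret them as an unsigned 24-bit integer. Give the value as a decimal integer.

1692554

Little-endian: lowest address holds the least-significant byte.
Reassemble most-significant byte first: 19 D3 8A → 0x19D38A.
0x19D38A = 1692554.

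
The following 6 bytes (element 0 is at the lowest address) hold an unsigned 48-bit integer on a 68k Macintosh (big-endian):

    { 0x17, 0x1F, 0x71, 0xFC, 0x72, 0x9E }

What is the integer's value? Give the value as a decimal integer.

25423823794846

Big-endian stores the most-significant byte at the lowest address.
The bytes are already most-significant first: 0x171F71FC729E.
0x171F71FC729E = 25423823794846.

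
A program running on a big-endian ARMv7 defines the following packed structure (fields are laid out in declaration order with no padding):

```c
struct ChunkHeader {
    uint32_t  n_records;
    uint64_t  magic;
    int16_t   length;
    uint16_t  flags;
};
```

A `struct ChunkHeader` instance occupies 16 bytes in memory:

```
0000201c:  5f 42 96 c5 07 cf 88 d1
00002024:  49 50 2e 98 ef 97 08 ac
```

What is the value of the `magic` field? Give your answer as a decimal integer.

562818910904135320

`magic` follows `n_records` (4 bytes), so it starts at byte offset 4 and occupies 8 bytes.
Bytes at offsets 4..11: 07 CF 88 D1 49 50 2E 98.
In big-endian order the high byte comes first in memory.
The bytes are already most-significant first: 0x07CF88D149502E98.
0x07CF88D149502E98 = 562818910904135320.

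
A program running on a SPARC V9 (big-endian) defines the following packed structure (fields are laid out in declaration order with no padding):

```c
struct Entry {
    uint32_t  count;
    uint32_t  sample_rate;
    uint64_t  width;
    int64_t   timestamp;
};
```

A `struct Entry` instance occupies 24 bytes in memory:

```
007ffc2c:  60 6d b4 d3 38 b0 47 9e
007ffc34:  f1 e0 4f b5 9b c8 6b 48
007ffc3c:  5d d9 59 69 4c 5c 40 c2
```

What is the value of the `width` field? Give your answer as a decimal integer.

17429018199345097544

`width` follows `count` (4 B), `sample_rate` (4 B), so it starts at offset 4 + 4 = 8 and occupies 8 bytes.
Bytes at offsets 8..15: F1 E0 4F B5 9B C8 6B 48.
Big-endian stores the most-significant byte at the lowest address.
The bytes are already most-significant first: 0xF1E04FB59BC86B48.
0xF1E04FB59BC86B48 = 17429018199345097544.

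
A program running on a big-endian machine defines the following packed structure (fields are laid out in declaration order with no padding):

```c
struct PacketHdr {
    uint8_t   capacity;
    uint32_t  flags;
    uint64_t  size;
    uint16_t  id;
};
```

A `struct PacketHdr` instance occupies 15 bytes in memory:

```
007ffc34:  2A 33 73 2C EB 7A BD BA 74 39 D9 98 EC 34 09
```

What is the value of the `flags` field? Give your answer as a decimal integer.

`flags` follows `capacity` (1 byte), so it starts at byte offset 1 and occupies 4 bytes.
Bytes at offsets 1..4: 33 73 2C EB.
Big-endian stores the most-significant byte at the lowest address.
The bytes are already most-significant first: 0x33732CEB.
0x33732CEB = 863186155.

863186155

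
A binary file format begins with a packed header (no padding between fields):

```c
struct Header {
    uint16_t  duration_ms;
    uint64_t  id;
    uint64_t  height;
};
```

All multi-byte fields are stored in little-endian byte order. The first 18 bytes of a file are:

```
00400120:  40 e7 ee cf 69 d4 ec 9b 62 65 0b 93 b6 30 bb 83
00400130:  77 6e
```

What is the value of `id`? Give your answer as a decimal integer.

`id` follows `duration_ms` (2 bytes), so it starts at byte offset 2 and occupies 8 bytes.
Bytes at offsets 2..9: EE CF 69 D4 EC 9B 62 65.
In little-endian order the low byte comes first in memory.
Reassemble most-significant byte first: 65 62 9B EC D4 69 CF EE → 0x65629BECD469CFEE.
0x65629BECD469CFEE = 7305572987026657262.

7305572987026657262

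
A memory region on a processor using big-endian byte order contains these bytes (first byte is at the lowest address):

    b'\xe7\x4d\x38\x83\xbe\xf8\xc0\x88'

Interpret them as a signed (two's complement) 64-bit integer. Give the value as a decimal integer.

-1779704139245633400

In big-endian order the high byte comes first in memory.
The bytes are already most-significant first: 0xE74D3883BEF8C088.
Top bit is set, so as a signed 64-bit value this is 0xE74D3883BEF8C088 − 2^64 = -1779704139245633400.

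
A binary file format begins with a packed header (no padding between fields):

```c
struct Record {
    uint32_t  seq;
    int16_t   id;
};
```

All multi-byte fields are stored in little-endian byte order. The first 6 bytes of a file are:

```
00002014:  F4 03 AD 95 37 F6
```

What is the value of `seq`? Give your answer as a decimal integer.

`seq` is the first field, at byte offset 0, occupying 4 bytes.
Bytes at offsets 0..3: F4 03 AD 95.
Little-endian: lowest address holds the least-significant byte.
Reassemble most-significant byte first: 95 AD 03 F4 → 0x95AD03F4.
0x95AD03F4 = 2511143924.

2511143924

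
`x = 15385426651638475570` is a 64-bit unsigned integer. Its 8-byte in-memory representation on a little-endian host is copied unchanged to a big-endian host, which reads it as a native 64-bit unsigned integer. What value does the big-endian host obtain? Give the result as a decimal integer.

3615191139851994325

15385426651638475570 in 64-bit hexadecimal is 0xD584040630BD2B32.
Stored little-endian, the bytes at ascending addresses are 32 2B BD 30 06 04 84 D5.
Read back as big-endian, the last byte is least significant, giving 0x322BBD30060484D5.
0x322BBD30060484D5 = 3615191139851994325.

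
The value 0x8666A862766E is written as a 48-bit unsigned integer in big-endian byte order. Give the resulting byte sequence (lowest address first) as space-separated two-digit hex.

Split into bytes (most-significant first): 86 66 A8 62 76 6E.
Big-endian: lowest address holds the most-significant byte.
So the memory order matches the most-significant-first order: 86 66 A8 62 76 6E.

86 66 A8 62 76 6E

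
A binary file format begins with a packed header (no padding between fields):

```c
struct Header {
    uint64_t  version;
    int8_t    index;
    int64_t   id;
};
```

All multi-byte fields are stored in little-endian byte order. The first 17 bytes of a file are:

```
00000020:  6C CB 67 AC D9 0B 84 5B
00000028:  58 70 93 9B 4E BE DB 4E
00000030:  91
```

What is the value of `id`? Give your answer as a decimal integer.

-7976196279617481872

`id` follows `version` (8 B), `index` (1 B), so it starts at offset 8 + 1 = 9 and occupies 8 bytes.
Bytes at offsets 9..16: 70 93 9B 4E BE DB 4E 91.
Little-endian: lowest address holds the least-significant byte.
Reassemble most-significant byte first: 91 4E DB BE 4E 9B 93 70 → 0x914EDBBE4E9B9370.
Top bit is set, so as a signed 64-bit value this is 0x914EDBBE4E9B9370 − 2^64 = -7976196279617481872.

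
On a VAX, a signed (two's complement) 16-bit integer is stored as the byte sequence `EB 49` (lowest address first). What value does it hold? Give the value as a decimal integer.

18923

In little-endian order the low byte comes first in memory.
Reassemble most-significant byte first: 49 EB → 0x49EB.
0x49EB = 18923.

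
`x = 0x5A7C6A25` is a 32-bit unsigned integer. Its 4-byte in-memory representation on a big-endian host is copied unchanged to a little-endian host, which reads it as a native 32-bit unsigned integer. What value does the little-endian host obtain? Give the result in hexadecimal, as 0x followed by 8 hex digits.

0x256A7C5A

Stored big-endian, the bytes at ascending addresses are 5A 7C 6A 25.
Read back as little-endian, the first byte is least significant, giving 0x256A7C5A.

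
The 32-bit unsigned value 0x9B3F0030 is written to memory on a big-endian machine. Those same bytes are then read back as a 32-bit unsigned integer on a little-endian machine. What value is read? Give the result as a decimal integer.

Stored big-endian, the bytes at ascending addresses are 9B 3F 00 30.
Read back as little-endian, the first byte is least significant, giving 0x30003F9B.
0x30003F9B = 805322651.

805322651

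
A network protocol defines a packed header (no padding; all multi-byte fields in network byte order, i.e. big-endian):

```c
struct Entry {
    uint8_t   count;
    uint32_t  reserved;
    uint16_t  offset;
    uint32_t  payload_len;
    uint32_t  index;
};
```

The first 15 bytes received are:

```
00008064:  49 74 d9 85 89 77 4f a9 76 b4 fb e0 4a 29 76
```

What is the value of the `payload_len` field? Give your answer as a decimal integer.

2843129083

`payload_len` follows `count` (1 B), `reserved` (4 B), `offset` (2 B), so it starts at offset 1 + 4 + 2 = 7 and occupies 4 bytes.
Bytes at offsets 7..10: A9 76 B4 FB.
Big-endian: lowest address holds the most-significant byte.
The bytes are already most-significant first: 0xA976B4FB.
0xA976B4FB = 2843129083.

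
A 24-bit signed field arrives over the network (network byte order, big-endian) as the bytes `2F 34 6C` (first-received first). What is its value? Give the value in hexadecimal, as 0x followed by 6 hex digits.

Big-endian: lowest address holds the most-significant byte.
The bytes are already most-significant first: 0x2F346C.

0x2F346C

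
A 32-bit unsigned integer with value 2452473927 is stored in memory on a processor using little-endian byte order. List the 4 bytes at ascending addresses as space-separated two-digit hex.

47 C8 2D 92

2452473927 in hexadecimal, padded to 32 bits, is 0x922DC847.
Split into bytes (most-significant first): 92 2D C8 47.
In little-endian order the low byte comes first in memory.
So at ascending addresses the bytes are 47 C8 2D 92.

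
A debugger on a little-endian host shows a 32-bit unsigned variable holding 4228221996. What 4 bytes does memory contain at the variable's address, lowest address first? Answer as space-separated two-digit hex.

2C 8C 05 FC

4228221996 in hexadecimal, padded to 32 bits, is 0xFC058C2C.
Split into bytes (most-significant first): FC 05 8C 2C.
In little-endian order the low byte comes first in memory.
So at ascending addresses the bytes are 2C 8C 05 FC.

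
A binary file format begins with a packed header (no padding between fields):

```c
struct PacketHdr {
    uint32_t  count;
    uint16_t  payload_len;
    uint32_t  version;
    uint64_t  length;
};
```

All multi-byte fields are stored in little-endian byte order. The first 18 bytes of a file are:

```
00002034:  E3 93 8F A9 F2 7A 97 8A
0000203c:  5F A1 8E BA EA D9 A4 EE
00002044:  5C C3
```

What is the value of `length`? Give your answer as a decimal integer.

`length` follows `count` (4 B), `payload_len` (2 B), `version` (4 B), so it starts at offset 4 + 2 + 4 = 10 and occupies 8 bytes.
Bytes at offsets 10..17: 8E BA EA D9 A4 EE 5C C3.
Little-endian stores the least-significant byte at the lowest address.
Reassemble most-significant byte first: C3 5C EE A4 D9 EA BA 8E → 0xC35CEEA4D9EABA8E.
0xC35CEEA4D9EABA8E = 14077388927051414158.

14077388927051414158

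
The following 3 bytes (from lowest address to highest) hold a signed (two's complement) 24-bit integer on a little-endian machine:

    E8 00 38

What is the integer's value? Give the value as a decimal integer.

In little-endian order the low byte comes first in memory.
Reassemble most-significant byte first: 38 00 E8 → 0x3800E8.
0x3800E8 = 3670248.

3670248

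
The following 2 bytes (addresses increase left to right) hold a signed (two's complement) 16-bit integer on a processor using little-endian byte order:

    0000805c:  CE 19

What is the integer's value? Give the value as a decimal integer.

In little-endian order the low byte comes first in memory.
Reassemble most-significant byte first: 19 CE → 0x19CE.
0x19CE = 6606.

6606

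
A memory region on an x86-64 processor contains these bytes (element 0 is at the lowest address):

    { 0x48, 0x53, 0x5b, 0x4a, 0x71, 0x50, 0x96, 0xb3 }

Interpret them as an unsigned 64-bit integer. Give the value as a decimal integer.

12940619026804724552

In little-endian order the low byte comes first in memory.
Reassemble most-significant byte first: B3 96 50 71 4A 5B 53 48 → 0xB39650714A5B5348.
0xB39650714A5B5348 = 12940619026804724552.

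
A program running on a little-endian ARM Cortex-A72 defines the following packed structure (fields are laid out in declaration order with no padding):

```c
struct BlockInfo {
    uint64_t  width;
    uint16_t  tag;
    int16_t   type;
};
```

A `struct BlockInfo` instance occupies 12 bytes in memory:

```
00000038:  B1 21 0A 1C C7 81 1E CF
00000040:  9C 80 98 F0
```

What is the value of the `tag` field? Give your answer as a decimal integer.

`tag` follows `width` (8 bytes), so it starts at byte offset 8 and occupies 2 bytes.
Bytes at offsets 8..9: 9C 80.
Little-endian stores the least-significant byte at the lowest address.
Reassemble most-significant byte first: 80 9C → 0x809C.
0x809C = 32924.

32924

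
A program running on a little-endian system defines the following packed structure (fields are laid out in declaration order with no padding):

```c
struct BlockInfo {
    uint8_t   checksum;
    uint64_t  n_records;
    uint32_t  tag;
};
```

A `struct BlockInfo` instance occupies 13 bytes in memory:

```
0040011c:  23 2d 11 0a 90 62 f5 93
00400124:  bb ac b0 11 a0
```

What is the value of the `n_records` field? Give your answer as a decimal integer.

13516416710341169453

`n_records` follows `checksum` (1 byte), so it starts at byte offset 1 and occupies 8 bytes.
Bytes at offsets 1..8: 2D 11 0A 90 62 F5 93 BB.
Little-endian: lowest address holds the least-significant byte.
Reassemble most-significant byte first: BB 93 F5 62 90 0A 11 2D → 0xBB93F562900A112D.
0xBB93F562900A112D = 13516416710341169453.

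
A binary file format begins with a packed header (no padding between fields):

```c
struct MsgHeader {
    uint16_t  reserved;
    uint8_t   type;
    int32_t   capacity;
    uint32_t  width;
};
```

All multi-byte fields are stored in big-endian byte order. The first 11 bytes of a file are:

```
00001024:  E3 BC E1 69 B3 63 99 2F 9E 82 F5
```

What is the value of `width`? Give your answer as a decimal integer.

`width` follows `reserved` (2 B), `type` (1 B), `capacity` (4 B), so it starts at offset 2 + 1 + 4 = 7 and occupies 4 bytes.
Bytes at offsets 7..10: 2F 9E 82 F5.
Big-endian: lowest address holds the most-significant byte.
The bytes are already most-significant first: 0x2F9E82F5.
0x2F9E82F5 = 798917365.

798917365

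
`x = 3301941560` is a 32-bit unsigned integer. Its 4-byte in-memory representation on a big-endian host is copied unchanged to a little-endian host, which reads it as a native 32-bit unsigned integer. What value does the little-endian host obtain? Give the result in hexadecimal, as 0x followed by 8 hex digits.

3301941560 in 32-bit hexadecimal is 0xC4CFA138.
Stored big-endian, the bytes at ascending addresses are C4 CF A1 38.
Read back as little-endian, the first byte is least significant, giving 0x38A1CFC4.

0x38A1CFC4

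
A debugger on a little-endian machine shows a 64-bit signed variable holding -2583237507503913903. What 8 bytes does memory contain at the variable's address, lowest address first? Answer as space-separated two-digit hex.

51 84 C3 6A 2C 7F 26 DC

Two's complement of -2583237507503913903 in 64 bits: 2583237507503913903 = 0x23D980D3953C7BAF; invert → 0xDC267F2C6AC38450; add 1 → 0xDC267F2C6AC38451.
Split into bytes (most-significant first): DC 26 7F 2C 6A C3 84 51.
In little-endian order the low byte comes first in memory.
So at ascending addresses the bytes are 51 84 C3 6A 2C 7F 26 DC.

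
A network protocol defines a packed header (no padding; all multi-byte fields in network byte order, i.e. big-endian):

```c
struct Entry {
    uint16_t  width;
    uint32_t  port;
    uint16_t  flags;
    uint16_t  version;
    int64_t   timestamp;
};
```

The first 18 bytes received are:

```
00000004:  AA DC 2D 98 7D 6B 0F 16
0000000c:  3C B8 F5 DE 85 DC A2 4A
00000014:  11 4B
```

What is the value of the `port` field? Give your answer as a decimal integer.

`port` follows `width` (2 bytes), so it starts at byte offset 2 and occupies 4 bytes.
Bytes at offsets 2..5: 2D 98 7D 6B.
Big-endian: lowest address holds the most-significant byte.
The bytes are already most-significant first: 0x2D987D6B.
0x2D987D6B = 764968299.

764968299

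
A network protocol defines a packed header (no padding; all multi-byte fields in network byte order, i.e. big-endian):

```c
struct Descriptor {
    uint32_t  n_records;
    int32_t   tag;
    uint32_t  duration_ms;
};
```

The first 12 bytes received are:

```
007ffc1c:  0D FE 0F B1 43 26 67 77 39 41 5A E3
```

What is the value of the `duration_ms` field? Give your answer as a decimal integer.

960584419

`duration_ms` follows `n_records` (4 B), `tag` (4 B), so it starts at offset 4 + 4 = 8 and occupies 4 bytes.
Bytes at offsets 8..11: 39 41 5A E3.
Big-endian: lowest address holds the most-significant byte.
The bytes are already most-significant first: 0x39415AE3.
0x39415AE3 = 960584419.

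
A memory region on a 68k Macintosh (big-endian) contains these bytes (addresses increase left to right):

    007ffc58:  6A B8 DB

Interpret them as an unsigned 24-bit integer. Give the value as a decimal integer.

In big-endian order the high byte comes first in memory.
The bytes are already most-significant first: 0x6AB8DB.
0x6AB8DB = 6994139.

6994139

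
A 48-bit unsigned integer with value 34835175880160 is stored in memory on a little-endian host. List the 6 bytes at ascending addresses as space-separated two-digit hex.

E0 B5 48 B2 AE 1F

34835175880160 in hexadecimal, padded to 48 bits, is 0x1FAEB248B5E0.
Split into bytes (most-significant first): 1F AE B2 48 B5 E0.
Little-endian stores the least-significant byte at the lowest address.
So at ascending addresses the bytes are E0 B5 48 B2 AE 1F.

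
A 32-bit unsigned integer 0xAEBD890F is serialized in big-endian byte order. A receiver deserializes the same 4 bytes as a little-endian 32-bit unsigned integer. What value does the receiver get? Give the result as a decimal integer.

260685230

Stored big-endian, the bytes at ascending addresses are AE BD 89 0F.
Read back as little-endian, the first byte is least significant, giving 0x0F89BDAE.
0x0F89BDAE = 260685230.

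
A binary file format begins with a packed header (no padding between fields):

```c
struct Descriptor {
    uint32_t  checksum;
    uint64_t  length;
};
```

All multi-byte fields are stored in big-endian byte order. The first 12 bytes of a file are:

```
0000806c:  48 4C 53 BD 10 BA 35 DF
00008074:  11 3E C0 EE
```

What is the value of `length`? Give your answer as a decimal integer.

1205335082458333422

`length` follows `checksum` (4 bytes), so it starts at byte offset 4 and occupies 8 bytes.
Bytes at offsets 4..11: 10 BA 35 DF 11 3E C0 EE.
Big-endian stores the most-significant byte at the lowest address.
The bytes are already most-significant first: 0x10BA35DF113EC0EE.
0x10BA35DF113EC0EE = 1205335082458333422.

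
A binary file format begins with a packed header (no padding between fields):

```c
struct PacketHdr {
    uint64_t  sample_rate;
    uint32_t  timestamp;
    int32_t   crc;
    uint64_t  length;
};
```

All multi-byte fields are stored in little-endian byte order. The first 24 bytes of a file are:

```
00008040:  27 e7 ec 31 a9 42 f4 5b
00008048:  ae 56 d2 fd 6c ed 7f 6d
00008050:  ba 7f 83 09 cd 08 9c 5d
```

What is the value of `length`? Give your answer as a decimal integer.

`length` follows `sample_rate` (8 B), `timestamp` (4 B), `crc` (4 B), so it starts at offset 8 + 4 + 4 = 16 and occupies 8 bytes.
Bytes at offsets 16..23: BA 7F 83 09 CD 08 9C 5D.
Little-endian stores the least-significant byte at the lowest address.
Reassemble most-significant byte first: 5D 9C 08 CD 09 83 7F BA → 0x5D9C08CD09837FBA.
0x5D9C08CD09837FBA = 6745276018615091130.

6745276018615091130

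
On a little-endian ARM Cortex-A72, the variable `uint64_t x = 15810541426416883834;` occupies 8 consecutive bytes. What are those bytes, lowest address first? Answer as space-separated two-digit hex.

15810541426416883834 in hexadecimal, padded to 64 bits, is 0xDB6A53A8D42D187A.
Split into bytes (most-significant first): DB 6A 53 A8 D4 2D 18 7A.
In little-endian order the low byte comes first in memory.
So at ascending addresses the bytes are 7A 18 2D D4 A8 53 6A DB.

7A 18 2D D4 A8 53 6A DB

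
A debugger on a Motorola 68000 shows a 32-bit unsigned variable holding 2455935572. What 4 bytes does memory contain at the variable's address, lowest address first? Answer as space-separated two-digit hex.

2455935572 in hexadecimal, padded to 32 bits, is 0x92629A54.
Split into bytes (most-significant first): 92 62 9A 54.
Big-endian stores the most-significant byte at the lowest address.
So the memory order matches the most-significant-first order: 92 62 9A 54.

92 62 9A 54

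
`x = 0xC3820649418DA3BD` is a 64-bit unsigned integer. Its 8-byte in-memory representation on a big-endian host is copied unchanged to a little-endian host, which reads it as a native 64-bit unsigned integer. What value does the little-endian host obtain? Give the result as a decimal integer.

Stored big-endian, the bytes at ascending addresses are C3 82 06 49 41 8D A3 BD.
Read back as little-endian, the first byte is least significant, giving 0xBDA38D41490682C3.
0xBDA38D41490682C3 = 13664921005909770947.

13664921005909770947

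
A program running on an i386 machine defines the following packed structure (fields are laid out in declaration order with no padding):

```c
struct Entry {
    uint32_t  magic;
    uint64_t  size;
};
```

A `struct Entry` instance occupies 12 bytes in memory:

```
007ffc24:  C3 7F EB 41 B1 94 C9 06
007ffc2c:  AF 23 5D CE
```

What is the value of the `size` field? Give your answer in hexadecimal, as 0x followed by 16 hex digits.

`size` follows `magic` (4 bytes), so it starts at byte offset 4 and occupies 8 bytes.
Bytes at offsets 4..11: B1 94 C9 06 AF 23 5D CE.
Little-endian stores the least-significant byte at the lowest address.
Reassemble most-significant byte first: CE 5D 23 AF 06 C9 94 B1 → 0xCE5D23AF06C994B1.

0xCE5D23AF06C994B1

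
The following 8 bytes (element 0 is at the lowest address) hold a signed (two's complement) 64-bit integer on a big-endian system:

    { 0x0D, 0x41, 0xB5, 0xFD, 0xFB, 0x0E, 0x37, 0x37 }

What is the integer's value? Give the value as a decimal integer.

Big-endian: lowest address holds the most-significant byte.
The bytes are already most-significant first: 0x0D41B5FDFB0E3737.
0x0D41B5FDFB0E3737 = 955244698422622007.

955244698422622007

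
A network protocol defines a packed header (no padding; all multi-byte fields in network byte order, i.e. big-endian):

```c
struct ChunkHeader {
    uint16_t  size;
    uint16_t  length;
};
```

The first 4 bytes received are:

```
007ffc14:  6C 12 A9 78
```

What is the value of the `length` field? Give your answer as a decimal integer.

`length` follows `size` (2 bytes), so it starts at byte offset 2 and occupies 2 bytes.
Bytes at offsets 2..3: A9 78.
In big-endian order the high byte comes first in memory.
The bytes are already most-significant first: 0xA978.
0xA978 = 43384.

43384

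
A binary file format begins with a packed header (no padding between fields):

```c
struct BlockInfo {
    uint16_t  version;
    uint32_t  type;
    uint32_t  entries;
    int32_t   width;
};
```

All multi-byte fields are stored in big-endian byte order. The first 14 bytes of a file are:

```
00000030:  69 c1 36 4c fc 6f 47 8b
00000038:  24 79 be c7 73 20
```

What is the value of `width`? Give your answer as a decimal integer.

`width` follows `version` (2 B), `type` (4 B), `entries` (4 B), so it starts at offset 2 + 4 + 4 = 10 and occupies 4 bytes.
Bytes at offsets 10..13: BE C7 73 20.
In big-endian order the high byte comes first in memory.
The bytes are already most-significant first: 0xBEC77320.
Top bit is set, so as a signed 32-bit value this is 0xBEC77320 − 2^32 = -1094225120.

-1094225120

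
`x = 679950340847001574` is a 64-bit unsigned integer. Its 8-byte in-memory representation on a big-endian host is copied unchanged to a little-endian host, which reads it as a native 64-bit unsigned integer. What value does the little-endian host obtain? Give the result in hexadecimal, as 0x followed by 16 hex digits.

679950340847001574 in 64-bit hexadecimal is 0x096FAB3B83175FE6.
Stored big-endian, the bytes at ascending addresses are 09 6F AB 3B 83 17 5F E6.
Read back as little-endian, the first byte is least significant, giving 0xE65F17833BAB6F09.

0xE65F17833BAB6F09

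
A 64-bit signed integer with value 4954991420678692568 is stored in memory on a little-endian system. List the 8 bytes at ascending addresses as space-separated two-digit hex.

4954991420678692568 in hexadecimal, padded to 64 bits, is 0x44C3AA71C6A95ED8.
Split into bytes (most-significant first): 44 C3 AA 71 C6 A9 5E D8.
Little-endian: lowest address holds the least-significant byte.
So at ascending addresses the bytes are D8 5E A9 C6 71 AA C3 44.

D8 5E A9 C6 71 AA C3 44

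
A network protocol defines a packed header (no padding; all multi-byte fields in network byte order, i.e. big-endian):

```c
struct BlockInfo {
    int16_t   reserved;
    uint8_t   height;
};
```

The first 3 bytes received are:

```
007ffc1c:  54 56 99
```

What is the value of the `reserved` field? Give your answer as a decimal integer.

21590

`reserved` is the first field, at byte offset 0, occupying 2 bytes.
Bytes at offsets 0..1: 54 56.
Big-endian: lowest address holds the most-significant byte.
The bytes are already most-significant first: 0x5456.
0x5456 = 21590.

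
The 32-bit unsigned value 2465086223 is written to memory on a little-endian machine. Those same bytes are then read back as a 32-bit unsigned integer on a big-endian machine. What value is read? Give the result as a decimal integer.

255585938

2465086223 in 32-bit hexadecimal is 0x92EE3B0F.
Stored little-endian, the bytes at ascending addresses are 0F 3B EE 92.
Read back as big-endian, the last byte is least significant, giving 0x0F3BEE92.
0x0F3BEE92 = 255585938.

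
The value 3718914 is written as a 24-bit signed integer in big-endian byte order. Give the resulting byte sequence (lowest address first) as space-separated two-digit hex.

3718914 in hexadecimal, padded to 24 bits, is 0x38BF02.
Split into bytes (most-significant first): 38 BF 02.
In big-endian order the high byte comes first in memory.
So the memory order matches the most-significant-first order: 38 BF 02.

38 BF 02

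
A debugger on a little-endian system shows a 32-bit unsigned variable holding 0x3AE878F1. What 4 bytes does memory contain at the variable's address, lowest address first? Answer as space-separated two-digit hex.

Split into bytes (most-significant first): 3A E8 78 F1.
In little-endian order the low byte comes first in memory.
So at ascending addresses the bytes are F1 78 E8 3A.

F1 78 E8 3A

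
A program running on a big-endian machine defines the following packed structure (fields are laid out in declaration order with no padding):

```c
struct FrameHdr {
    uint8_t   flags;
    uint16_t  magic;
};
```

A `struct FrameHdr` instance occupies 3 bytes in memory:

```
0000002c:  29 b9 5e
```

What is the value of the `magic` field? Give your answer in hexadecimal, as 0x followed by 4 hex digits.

0xB95E

`magic` follows `flags` (1 byte), so it starts at byte offset 1 and occupies 2 bytes.
Bytes at offsets 1..2: B9 5E.
In big-endian order the high byte comes first in memory.
The bytes are already most-significant first: 0xB95E.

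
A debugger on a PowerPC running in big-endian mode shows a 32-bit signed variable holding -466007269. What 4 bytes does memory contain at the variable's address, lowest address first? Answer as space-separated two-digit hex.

E4 39 4B 1B

Two's complement of -466007269 in 32 bits: 466007269 = 0x1BC6B4E5; invert → 0xE4394B1A; add 1 → 0xE4394B1B.
Split into bytes (most-significant first): E4 39 4B 1B.
Big-endian: lowest address holds the most-significant byte.
So the memory order matches the most-significant-first order: E4 39 4B 1B.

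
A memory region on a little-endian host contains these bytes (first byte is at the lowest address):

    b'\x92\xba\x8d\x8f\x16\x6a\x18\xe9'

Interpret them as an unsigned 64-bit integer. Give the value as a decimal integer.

Little-endian stores the least-significant byte at the lowest address.
Reassemble most-significant byte first: E9 18 6A 16 8F 8D BA 92 → 0xE9186A168F8DBA92.
0xE9186A168F8DBA92 = 16796291455408519826.

16796291455408519826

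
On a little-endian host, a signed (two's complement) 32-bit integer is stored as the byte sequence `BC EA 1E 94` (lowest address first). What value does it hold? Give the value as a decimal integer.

-1809913156

In little-endian order the low byte comes first in memory.
Reassemble most-significant byte first: 94 1E EA BC → 0x941EEABC.
Top bit is set, so as a signed 32-bit value this is 0x941EEABC − 2^32 = -1809913156.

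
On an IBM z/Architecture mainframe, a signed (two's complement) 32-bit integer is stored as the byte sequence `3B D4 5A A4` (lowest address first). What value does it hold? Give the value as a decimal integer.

1003772580

Big-endian: lowest address holds the most-significant byte.
The bytes are already most-significant first: 0x3BD45AA4.
0x3BD45AA4 = 1003772580.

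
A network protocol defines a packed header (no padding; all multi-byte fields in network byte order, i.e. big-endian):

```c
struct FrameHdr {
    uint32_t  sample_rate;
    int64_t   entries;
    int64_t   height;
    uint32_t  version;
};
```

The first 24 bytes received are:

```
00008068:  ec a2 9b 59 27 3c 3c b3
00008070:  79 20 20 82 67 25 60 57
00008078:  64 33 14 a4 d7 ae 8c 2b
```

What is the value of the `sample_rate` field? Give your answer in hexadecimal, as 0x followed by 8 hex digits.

0xECA29B59

`sample_rate` is the first field, at byte offset 0, occupying 4 bytes.
Bytes at offsets 0..3: EC A2 9B 59.
Big-endian: lowest address holds the most-significant byte.
The bytes are already most-significant first: 0xECA29B59.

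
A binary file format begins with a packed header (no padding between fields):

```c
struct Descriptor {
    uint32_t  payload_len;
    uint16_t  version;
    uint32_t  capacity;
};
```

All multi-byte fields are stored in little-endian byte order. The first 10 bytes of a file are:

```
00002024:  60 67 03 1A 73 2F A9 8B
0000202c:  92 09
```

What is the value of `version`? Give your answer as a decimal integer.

`version` follows `payload_len` (4 bytes), so it starts at byte offset 4 and occupies 2 bytes.
Bytes at offsets 4..5: 73 2F.
In little-endian order the low byte comes first in memory.
Reassemble most-significant byte first: 2F 73 → 0x2F73.
0x2F73 = 12147.

12147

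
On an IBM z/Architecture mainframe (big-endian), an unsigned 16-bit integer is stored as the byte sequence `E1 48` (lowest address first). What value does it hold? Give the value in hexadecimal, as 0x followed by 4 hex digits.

Big-endian stores the most-significant byte at the lowest address.
The bytes are already most-significant first: 0xE148.

0xE148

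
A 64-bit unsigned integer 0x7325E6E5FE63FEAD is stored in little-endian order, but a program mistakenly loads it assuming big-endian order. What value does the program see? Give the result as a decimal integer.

Stored little-endian, the bytes at ascending addresses are AD FE 63 FE E5 E6 25 73.
Read back as big-endian, the last byte is least significant, giving 0xADFE63FEE5E62573.
0xADFE63FEE5E62573 = 12537568359075947891.

12537568359075947891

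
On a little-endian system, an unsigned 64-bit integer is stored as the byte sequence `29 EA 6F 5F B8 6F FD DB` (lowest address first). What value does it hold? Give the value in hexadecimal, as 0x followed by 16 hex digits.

Little-endian: lowest address holds the least-significant byte.
Reassemble most-significant byte first: DB FD 6F B8 5F 6F EA 29 → 0xDBFD6FB85F6FEA29.

0xDBFD6FB85F6FEA29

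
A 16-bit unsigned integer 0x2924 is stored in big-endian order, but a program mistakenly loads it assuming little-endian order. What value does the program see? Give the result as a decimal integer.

9257

Stored big-endian, the bytes at ascending addresses are 29 24.
Read back as little-endian, the first byte is least significant, giving 0x2429.
0x2429 = 9257.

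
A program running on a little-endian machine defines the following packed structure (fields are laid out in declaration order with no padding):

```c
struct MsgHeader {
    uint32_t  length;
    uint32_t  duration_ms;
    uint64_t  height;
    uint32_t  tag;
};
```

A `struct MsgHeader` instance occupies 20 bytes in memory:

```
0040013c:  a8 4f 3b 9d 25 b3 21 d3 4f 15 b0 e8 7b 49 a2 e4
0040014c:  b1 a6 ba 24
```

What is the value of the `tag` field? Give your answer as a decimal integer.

`tag` follows `length` (4 B), `duration_ms` (4 B), `height` (8 B), so it starts at offset 4 + 4 + 8 = 16 and occupies 4 bytes.
Bytes at offsets 16..19: B1 A6 BA 24.
Little-endian stores the least-significant byte at the lowest address.
Reassemble most-significant byte first: 24 BA A6 B1 → 0x24BAA6B1.
0x24BAA6B1 = 616212145.

616212145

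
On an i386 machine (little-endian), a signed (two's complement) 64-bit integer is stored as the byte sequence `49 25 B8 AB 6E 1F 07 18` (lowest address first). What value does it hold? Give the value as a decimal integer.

Little-endian: lowest address holds the least-significant byte.
Reassemble most-significant byte first: 18 07 1F 6E AB B8 25 49 → 0x18071F6EABB82549.
0x18071F6EABB82549 = 1731387141935080777.

1731387141935080777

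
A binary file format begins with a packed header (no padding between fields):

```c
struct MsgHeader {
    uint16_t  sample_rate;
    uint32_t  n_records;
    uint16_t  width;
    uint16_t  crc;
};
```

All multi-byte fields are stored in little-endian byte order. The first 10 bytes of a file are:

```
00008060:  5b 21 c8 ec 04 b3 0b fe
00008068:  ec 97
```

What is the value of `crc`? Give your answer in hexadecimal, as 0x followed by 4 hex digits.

0x97EC

`crc` follows `sample_rate` (2 B), `n_records` (4 B), `width` (2 B), so it starts at offset 2 + 4 + 2 = 8 and occupies 2 bytes.
Bytes at offsets 8..9: EC 97.
Little-endian: lowest address holds the least-significant byte.
Reassemble most-significant byte first: 97 EC → 0x97EC.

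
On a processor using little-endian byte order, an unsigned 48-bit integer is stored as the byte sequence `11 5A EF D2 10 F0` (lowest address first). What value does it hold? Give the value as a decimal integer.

Little-endian: lowest address holds the least-significant byte.
Reassemble most-significant byte first: F0 10 D2 EF 5A 11 → 0xF010D2EF5A11.
0xF010D2EF5A11 = 263955049044497.

263955049044497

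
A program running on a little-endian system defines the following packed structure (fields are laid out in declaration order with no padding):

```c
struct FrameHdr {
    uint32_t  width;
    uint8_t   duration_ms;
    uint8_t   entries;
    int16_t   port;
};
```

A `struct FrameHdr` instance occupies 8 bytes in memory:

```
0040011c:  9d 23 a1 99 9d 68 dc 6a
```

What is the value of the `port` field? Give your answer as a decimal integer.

`port` follows `width` (4 B), `duration_ms` (1 B), `entries` (1 B), so it starts at offset 4 + 1 + 1 = 6 and occupies 2 bytes.
Bytes at offsets 6..7: DC 6A.
In little-endian order the low byte comes first in memory.
Reassemble most-significant byte first: 6A DC → 0x6ADC.
0x6ADC = 27356.

27356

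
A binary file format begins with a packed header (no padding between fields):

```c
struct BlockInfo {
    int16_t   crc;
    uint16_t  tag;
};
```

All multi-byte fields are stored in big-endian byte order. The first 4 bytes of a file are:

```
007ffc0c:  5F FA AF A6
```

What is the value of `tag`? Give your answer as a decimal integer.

44966

`tag` follows `crc` (2 bytes), so it starts at byte offset 2 and occupies 2 bytes.
Bytes at offsets 2..3: AF A6.
Big-endian: lowest address holds the most-significant byte.
The bytes are already most-significant first: 0xAFA6.
0xAFA6 = 44966.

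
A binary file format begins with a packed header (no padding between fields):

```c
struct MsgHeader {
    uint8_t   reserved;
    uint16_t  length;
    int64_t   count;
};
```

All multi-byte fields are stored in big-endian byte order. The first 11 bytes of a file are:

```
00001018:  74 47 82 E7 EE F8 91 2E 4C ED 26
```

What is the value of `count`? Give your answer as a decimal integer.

-1734175504060322522

`count` follows `reserved` (1 B), `length` (2 B), so it starts at offset 1 + 2 = 3 and occupies 8 bytes.
Bytes at offsets 3..10: E7 EE F8 91 2E 4C ED 26.
Big-endian: lowest address holds the most-significant byte.
The bytes are already most-significant first: 0xE7EEF8912E4CED26.
Top bit is set, so as a signed 64-bit value this is 0xE7EEF8912E4CED26 − 2^64 = -1734175504060322522.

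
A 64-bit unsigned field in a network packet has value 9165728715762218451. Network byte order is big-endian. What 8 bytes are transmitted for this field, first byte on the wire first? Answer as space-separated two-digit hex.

9165728715762218451 in hexadecimal, padded to 64 bits, is 0x7F3335B4729AB5D3.
Split into bytes (most-significant first): 7F 33 35 B4 72 9A B5 D3.
Big-endian: lowest address holds the most-significant byte.
So the memory order matches the most-significant-first order: 7F 33 35 B4 72 9A B5 D3.

7F 33 35 B4 72 9A B5 D3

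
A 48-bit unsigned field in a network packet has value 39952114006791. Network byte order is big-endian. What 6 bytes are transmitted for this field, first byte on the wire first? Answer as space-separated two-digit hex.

39952114006791 in hexadecimal, padded to 48 bits, is 0x245613903B07.
Split into bytes (most-significant first): 24 56 13 90 3B 07.
Big-endian stores the most-significant byte at the lowest address.
So the memory order matches the most-significant-first order: 24 56 13 90 3B 07.

24 56 13 90 3B 07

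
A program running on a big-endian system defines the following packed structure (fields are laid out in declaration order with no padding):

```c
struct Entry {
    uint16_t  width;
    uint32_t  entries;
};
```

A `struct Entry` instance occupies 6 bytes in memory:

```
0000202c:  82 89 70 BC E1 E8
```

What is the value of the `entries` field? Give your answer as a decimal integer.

1891426792

`entries` follows `width` (2 bytes), so it starts at byte offset 2 and occupies 4 bytes.
Bytes at offsets 2..5: 70 BC E1 E8.
In big-endian order the high byte comes first in memory.
The bytes are already most-significant first: 0x70BCE1E8.
0x70BCE1E8 = 1891426792.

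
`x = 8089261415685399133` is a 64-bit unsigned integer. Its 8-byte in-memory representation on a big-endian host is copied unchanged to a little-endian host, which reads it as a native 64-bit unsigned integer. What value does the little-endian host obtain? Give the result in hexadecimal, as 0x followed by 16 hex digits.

0x5DA2331966D44270

8089261415685399133 in 64-bit hexadecimal is 0x7042D4661933A25D.
Stored big-endian, the bytes at ascending addresses are 70 42 D4 66 19 33 A2 5D.
Read back as little-endian, the first byte is least significant, giving 0x5DA2331966D44270.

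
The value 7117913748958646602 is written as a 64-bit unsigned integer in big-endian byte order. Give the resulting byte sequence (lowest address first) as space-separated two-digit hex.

7117913748958646602 in hexadecimal, padded to 64 bits, is 0x62C7E8D7A48C914A.
Split into bytes (most-significant first): 62 C7 E8 D7 A4 8C 91 4A.
Big-endian: lowest address holds the most-significant byte.
So the memory order matches the most-significant-first order: 62 C7 E8 D7 A4 8C 91 4A.

62 C7 E8 D7 A4 8C 91 4A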